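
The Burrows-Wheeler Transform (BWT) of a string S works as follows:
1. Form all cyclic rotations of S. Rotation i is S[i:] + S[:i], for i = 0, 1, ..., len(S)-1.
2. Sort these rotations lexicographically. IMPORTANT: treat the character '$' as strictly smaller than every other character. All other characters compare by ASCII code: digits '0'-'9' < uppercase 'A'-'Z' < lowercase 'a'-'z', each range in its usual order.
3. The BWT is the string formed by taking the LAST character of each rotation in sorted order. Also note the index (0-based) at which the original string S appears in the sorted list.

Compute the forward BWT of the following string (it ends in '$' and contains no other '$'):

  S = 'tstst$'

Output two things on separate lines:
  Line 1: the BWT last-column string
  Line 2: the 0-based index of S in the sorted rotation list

Answer: tttss$
5

Derivation:
All 6 rotations (rotation i = S[i:]+S[:i]):
  rot[0] = tstst$
  rot[1] = stst$t
  rot[2] = tst$ts
  rot[3] = st$tst
  rot[4] = t$tsts
  rot[5] = $tstst
Sorted (with $ < everything):
  sorted[0] = $tstst  (last char: 't')
  sorted[1] = st$tst  (last char: 't')
  sorted[2] = stst$t  (last char: 't')
  sorted[3] = t$tsts  (last char: 's')
  sorted[4] = tst$ts  (last char: 's')
  sorted[5] = tstst$  (last char: '$')
Last column: tttss$
Original string S is at sorted index 5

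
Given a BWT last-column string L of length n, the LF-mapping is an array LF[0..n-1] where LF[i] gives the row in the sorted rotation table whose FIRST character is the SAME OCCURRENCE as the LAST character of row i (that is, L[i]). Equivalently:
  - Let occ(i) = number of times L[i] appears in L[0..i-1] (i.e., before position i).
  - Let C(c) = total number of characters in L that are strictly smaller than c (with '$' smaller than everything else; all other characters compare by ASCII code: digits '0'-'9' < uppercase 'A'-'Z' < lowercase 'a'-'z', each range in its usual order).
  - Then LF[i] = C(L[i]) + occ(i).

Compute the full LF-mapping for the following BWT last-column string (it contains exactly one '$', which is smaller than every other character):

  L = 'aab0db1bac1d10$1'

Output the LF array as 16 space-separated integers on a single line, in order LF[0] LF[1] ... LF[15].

Char counts: '$':1, '0':2, '1':4, 'a':3, 'b':3, 'c':1, 'd':2
C (first-col start): C('$')=0, C('0')=1, C('1')=3, C('a')=7, C('b')=10, C('c')=13, C('d')=14
L[0]='a': occ=0, LF[0]=C('a')+0=7+0=7
L[1]='a': occ=1, LF[1]=C('a')+1=7+1=8
L[2]='b': occ=0, LF[2]=C('b')+0=10+0=10
L[3]='0': occ=0, LF[3]=C('0')+0=1+0=1
L[4]='d': occ=0, LF[4]=C('d')+0=14+0=14
L[5]='b': occ=1, LF[5]=C('b')+1=10+1=11
L[6]='1': occ=0, LF[6]=C('1')+0=3+0=3
L[7]='b': occ=2, LF[7]=C('b')+2=10+2=12
L[8]='a': occ=2, LF[8]=C('a')+2=7+2=9
L[9]='c': occ=0, LF[9]=C('c')+0=13+0=13
L[10]='1': occ=1, LF[10]=C('1')+1=3+1=4
L[11]='d': occ=1, LF[11]=C('d')+1=14+1=15
L[12]='1': occ=2, LF[12]=C('1')+2=3+2=5
L[13]='0': occ=1, LF[13]=C('0')+1=1+1=2
L[14]='$': occ=0, LF[14]=C('$')+0=0+0=0
L[15]='1': occ=3, LF[15]=C('1')+3=3+3=6

Answer: 7 8 10 1 14 11 3 12 9 13 4 15 5 2 0 6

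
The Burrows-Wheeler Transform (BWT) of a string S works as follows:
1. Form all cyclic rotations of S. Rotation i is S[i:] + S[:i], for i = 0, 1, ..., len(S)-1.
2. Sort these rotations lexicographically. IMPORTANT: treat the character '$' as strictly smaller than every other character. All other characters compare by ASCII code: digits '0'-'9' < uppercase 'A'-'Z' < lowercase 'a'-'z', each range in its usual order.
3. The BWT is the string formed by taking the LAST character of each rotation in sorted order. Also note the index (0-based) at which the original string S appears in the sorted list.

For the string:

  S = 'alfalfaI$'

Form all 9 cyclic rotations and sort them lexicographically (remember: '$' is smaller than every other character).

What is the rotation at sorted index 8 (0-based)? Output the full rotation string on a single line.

Answer: lfalfaI$a

Derivation:
All 9 rotations (rotation i = S[i:]+S[:i]):
  rot[0] = alfalfaI$
  rot[1] = lfalfaI$a
  rot[2] = falfaI$al
  rot[3] = alfaI$alf
  rot[4] = lfaI$alfa
  rot[5] = faI$alfal
  rot[6] = aI$alfalf
  rot[7] = I$alfalfa
  rot[8] = $alfalfaI
Sorted (with $ < everything):
  sorted[0] = $alfalfaI
  sorted[1] = I$alfalfa
  sorted[2] = aI$alfalf
  sorted[3] = alfaI$alf
  sorted[4] = alfalfaI$
  sorted[5] = faI$alfal
  sorted[6] = falfaI$al
  sorted[7] = lfaI$alfa
  sorted[8] = lfalfaI$a
sorted[8] = lfalfaI$a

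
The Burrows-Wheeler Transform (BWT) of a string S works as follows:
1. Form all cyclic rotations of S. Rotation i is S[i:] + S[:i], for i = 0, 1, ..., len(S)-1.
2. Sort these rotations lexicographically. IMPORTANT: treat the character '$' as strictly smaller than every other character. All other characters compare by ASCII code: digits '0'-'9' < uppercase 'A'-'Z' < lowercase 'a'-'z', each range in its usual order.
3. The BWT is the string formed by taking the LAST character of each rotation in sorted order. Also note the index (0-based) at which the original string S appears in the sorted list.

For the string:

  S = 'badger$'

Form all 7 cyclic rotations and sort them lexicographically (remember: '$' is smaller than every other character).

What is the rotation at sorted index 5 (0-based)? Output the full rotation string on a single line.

All 7 rotations (rotation i = S[i:]+S[:i]):
  rot[0] = badger$
  rot[1] = adger$b
  rot[2] = dger$ba
  rot[3] = ger$bad
  rot[4] = er$badg
  rot[5] = r$badge
  rot[6] = $badger
Sorted (with $ < everything):
  sorted[0] = $badger
  sorted[1] = adger$b
  sorted[2] = badger$
  sorted[3] = dger$ba
  sorted[4] = er$badg
  sorted[5] = ger$bad
  sorted[6] = r$badge
sorted[5] = ger$bad

Answer: ger$bad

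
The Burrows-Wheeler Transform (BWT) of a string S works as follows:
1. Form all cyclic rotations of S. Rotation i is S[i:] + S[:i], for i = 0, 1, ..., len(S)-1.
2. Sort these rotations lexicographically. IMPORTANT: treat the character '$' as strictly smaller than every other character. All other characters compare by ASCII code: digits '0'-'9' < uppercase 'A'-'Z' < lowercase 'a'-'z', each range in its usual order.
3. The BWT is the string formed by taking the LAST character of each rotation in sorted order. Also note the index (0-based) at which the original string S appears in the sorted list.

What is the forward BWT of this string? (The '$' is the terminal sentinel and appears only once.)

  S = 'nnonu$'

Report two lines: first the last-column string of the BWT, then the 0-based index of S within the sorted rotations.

Answer: u$nonn
1

Derivation:
All 6 rotations (rotation i = S[i:]+S[:i]):
  rot[0] = nnonu$
  rot[1] = nonu$n
  rot[2] = onu$nn
  rot[3] = nu$nno
  rot[4] = u$nnon
  rot[5] = $nnonu
Sorted (with $ < everything):
  sorted[0] = $nnonu  (last char: 'u')
  sorted[1] = nnonu$  (last char: '$')
  sorted[2] = nonu$n  (last char: 'n')
  sorted[3] = nu$nno  (last char: 'o')
  sorted[4] = onu$nn  (last char: 'n')
  sorted[5] = u$nnon  (last char: 'n')
Last column: u$nonn
Original string S is at sorted index 1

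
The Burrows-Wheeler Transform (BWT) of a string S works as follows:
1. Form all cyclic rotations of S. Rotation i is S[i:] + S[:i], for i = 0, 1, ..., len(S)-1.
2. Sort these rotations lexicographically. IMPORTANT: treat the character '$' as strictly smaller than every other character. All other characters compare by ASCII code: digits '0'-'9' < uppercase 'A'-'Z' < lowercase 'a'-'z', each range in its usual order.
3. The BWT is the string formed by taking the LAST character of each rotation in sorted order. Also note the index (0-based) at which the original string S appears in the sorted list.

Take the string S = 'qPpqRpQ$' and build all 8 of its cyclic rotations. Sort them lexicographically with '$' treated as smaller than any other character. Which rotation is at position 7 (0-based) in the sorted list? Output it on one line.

All 8 rotations (rotation i = S[i:]+S[:i]):
  rot[0] = qPpqRpQ$
  rot[1] = PpqRpQ$q
  rot[2] = pqRpQ$qP
  rot[3] = qRpQ$qPp
  rot[4] = RpQ$qPpq
  rot[5] = pQ$qPpqR
  rot[6] = Q$qPpqRp
  rot[7] = $qPpqRpQ
Sorted (with $ < everything):
  sorted[0] = $qPpqRpQ
  sorted[1] = PpqRpQ$q
  sorted[2] = Q$qPpqRp
  sorted[3] = RpQ$qPpq
  sorted[4] = pQ$qPpqR
  sorted[5] = pqRpQ$qP
  sorted[6] = qPpqRpQ$
  sorted[7] = qRpQ$qPp
sorted[7] = qRpQ$qPp

Answer: qRpQ$qPp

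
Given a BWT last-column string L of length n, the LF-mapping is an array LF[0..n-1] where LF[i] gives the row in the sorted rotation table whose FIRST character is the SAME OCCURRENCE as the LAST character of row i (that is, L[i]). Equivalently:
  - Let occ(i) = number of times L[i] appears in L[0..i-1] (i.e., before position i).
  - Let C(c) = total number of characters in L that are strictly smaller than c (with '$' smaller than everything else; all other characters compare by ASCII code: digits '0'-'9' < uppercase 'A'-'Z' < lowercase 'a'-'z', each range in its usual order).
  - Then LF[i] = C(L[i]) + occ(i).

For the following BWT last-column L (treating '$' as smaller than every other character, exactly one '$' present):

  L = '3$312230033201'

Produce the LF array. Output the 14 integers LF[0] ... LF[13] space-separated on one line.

Char counts: '$':1, '0':3, '1':2, '2':3, '3':5
C (first-col start): C('$')=0, C('0')=1, C('1')=4, C('2')=6, C('3')=9
L[0]='3': occ=0, LF[0]=C('3')+0=9+0=9
L[1]='$': occ=0, LF[1]=C('$')+0=0+0=0
L[2]='3': occ=1, LF[2]=C('3')+1=9+1=10
L[3]='1': occ=0, LF[3]=C('1')+0=4+0=4
L[4]='2': occ=0, LF[4]=C('2')+0=6+0=6
L[5]='2': occ=1, LF[5]=C('2')+1=6+1=7
L[6]='3': occ=2, LF[6]=C('3')+2=9+2=11
L[7]='0': occ=0, LF[7]=C('0')+0=1+0=1
L[8]='0': occ=1, LF[8]=C('0')+1=1+1=2
L[9]='3': occ=3, LF[9]=C('3')+3=9+3=12
L[10]='3': occ=4, LF[10]=C('3')+4=9+4=13
L[11]='2': occ=2, LF[11]=C('2')+2=6+2=8
L[12]='0': occ=2, LF[12]=C('0')+2=1+2=3
L[13]='1': occ=1, LF[13]=C('1')+1=4+1=5

Answer: 9 0 10 4 6 7 11 1 2 12 13 8 3 5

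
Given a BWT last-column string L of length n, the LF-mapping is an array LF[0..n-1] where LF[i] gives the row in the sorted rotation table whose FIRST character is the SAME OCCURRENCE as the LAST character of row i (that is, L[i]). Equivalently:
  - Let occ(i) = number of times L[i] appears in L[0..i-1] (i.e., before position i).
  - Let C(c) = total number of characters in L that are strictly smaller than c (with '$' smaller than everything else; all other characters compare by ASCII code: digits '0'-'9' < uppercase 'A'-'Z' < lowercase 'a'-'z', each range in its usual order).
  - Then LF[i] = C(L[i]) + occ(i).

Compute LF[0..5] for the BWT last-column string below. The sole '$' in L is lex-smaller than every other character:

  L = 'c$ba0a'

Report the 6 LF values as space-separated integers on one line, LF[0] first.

Char counts: '$':1, '0':1, 'a':2, 'b':1, 'c':1
C (first-col start): C('$')=0, C('0')=1, C('a')=2, C('b')=4, C('c')=5
L[0]='c': occ=0, LF[0]=C('c')+0=5+0=5
L[1]='$': occ=0, LF[1]=C('$')+0=0+0=0
L[2]='b': occ=0, LF[2]=C('b')+0=4+0=4
L[3]='a': occ=0, LF[3]=C('a')+0=2+0=2
L[4]='0': occ=0, LF[4]=C('0')+0=1+0=1
L[5]='a': occ=1, LF[5]=C('a')+1=2+1=3

Answer: 5 0 4 2 1 3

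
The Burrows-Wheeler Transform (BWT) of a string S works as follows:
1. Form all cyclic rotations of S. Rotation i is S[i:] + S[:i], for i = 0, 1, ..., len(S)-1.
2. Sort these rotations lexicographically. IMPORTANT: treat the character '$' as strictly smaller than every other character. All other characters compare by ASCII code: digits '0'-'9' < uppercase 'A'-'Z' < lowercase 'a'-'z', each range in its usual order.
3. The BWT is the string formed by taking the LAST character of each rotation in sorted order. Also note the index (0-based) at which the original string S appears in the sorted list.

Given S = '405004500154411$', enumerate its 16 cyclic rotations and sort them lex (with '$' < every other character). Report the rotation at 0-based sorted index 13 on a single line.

Answer: 500154411$405004

Derivation:
All 16 rotations (rotation i = S[i:]+S[:i]):
  rot[0] = 405004500154411$
  rot[1] = 05004500154411$4
  rot[2] = 5004500154411$40
  rot[3] = 004500154411$405
  rot[4] = 04500154411$4050
  rot[5] = 4500154411$40500
  rot[6] = 500154411$405004
  rot[7] = 00154411$4050045
  rot[8] = 0154411$40500450
  rot[9] = 154411$405004500
  rot[10] = 54411$4050045001
  rot[11] = 4411$40500450015
  rot[12] = 411$405004500154
  rot[13] = 11$4050045001544
  rot[14] = 1$40500450015441
  rot[15] = $405004500154411
Sorted (with $ < everything):
  sorted[0] = $405004500154411
  sorted[1] = 00154411$4050045
  sorted[2] = 004500154411$405
  sorted[3] = 0154411$40500450
  sorted[4] = 04500154411$4050
  sorted[5] = 05004500154411$4
  sorted[6] = 1$40500450015441
  sorted[7] = 11$4050045001544
  sorted[8] = 154411$405004500
  sorted[9] = 405004500154411$
  sorted[10] = 411$405004500154
  sorted[11] = 4411$40500450015
  sorted[12] = 4500154411$40500
  sorted[13] = 500154411$405004
  sorted[14] = 5004500154411$40
  sorted[15] = 54411$4050045001
sorted[13] = 500154411$405004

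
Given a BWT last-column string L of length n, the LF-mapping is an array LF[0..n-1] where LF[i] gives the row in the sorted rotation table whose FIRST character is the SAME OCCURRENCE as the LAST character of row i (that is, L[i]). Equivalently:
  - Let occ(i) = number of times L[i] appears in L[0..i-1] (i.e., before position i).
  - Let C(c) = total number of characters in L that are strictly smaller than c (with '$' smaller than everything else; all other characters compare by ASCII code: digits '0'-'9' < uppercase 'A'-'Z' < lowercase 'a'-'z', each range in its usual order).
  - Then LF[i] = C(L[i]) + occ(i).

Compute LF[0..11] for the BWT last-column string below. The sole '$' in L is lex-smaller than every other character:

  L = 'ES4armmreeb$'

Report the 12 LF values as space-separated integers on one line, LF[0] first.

Char counts: '$':1, '4':1, 'E':1, 'S':1, 'a':1, 'b':1, 'e':2, 'm':2, 'r':2
C (first-col start): C('$')=0, C('4')=1, C('E')=2, C('S')=3, C('a')=4, C('b')=5, C('e')=6, C('m')=8, C('r')=10
L[0]='E': occ=0, LF[0]=C('E')+0=2+0=2
L[1]='S': occ=0, LF[1]=C('S')+0=3+0=3
L[2]='4': occ=0, LF[2]=C('4')+0=1+0=1
L[3]='a': occ=0, LF[3]=C('a')+0=4+0=4
L[4]='r': occ=0, LF[4]=C('r')+0=10+0=10
L[5]='m': occ=0, LF[5]=C('m')+0=8+0=8
L[6]='m': occ=1, LF[6]=C('m')+1=8+1=9
L[7]='r': occ=1, LF[7]=C('r')+1=10+1=11
L[8]='e': occ=0, LF[8]=C('e')+0=6+0=6
L[9]='e': occ=1, LF[9]=C('e')+1=6+1=7
L[10]='b': occ=0, LF[10]=C('b')+0=5+0=5
L[11]='$': occ=0, LF[11]=C('$')+0=0+0=0

Answer: 2 3 1 4 10 8 9 11 6 7 5 0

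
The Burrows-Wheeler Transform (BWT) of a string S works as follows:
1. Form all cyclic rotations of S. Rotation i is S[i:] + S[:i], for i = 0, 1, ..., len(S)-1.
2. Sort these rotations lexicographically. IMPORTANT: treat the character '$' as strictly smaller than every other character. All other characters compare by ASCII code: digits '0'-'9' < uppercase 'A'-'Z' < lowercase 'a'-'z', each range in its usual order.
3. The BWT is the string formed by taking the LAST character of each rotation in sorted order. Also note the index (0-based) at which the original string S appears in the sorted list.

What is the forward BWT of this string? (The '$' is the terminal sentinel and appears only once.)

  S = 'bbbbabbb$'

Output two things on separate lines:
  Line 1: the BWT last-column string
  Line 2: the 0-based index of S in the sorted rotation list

All 9 rotations (rotation i = S[i:]+S[:i]):
  rot[0] = bbbbabbb$
  rot[1] = bbbabbb$b
  rot[2] = bbabbb$bb
  rot[3] = babbb$bbb
  rot[4] = abbb$bbbb
  rot[5] = bbb$bbbba
  rot[6] = bb$bbbbab
  rot[7] = b$bbbbabb
  rot[8] = $bbbbabbb
Sorted (with $ < everything):
  sorted[0] = $bbbbabbb  (last char: 'b')
  sorted[1] = abbb$bbbb  (last char: 'b')
  sorted[2] = b$bbbbabb  (last char: 'b')
  sorted[3] = babbb$bbb  (last char: 'b')
  sorted[4] = bb$bbbbab  (last char: 'b')
  sorted[5] = bbabbb$bb  (last char: 'b')
  sorted[6] = bbb$bbbba  (last char: 'a')
  sorted[7] = bbbabbb$b  (last char: 'b')
  sorted[8] = bbbbabbb$  (last char: '$')
Last column: bbbbbbab$
Original string S is at sorted index 8

Answer: bbbbbbab$
8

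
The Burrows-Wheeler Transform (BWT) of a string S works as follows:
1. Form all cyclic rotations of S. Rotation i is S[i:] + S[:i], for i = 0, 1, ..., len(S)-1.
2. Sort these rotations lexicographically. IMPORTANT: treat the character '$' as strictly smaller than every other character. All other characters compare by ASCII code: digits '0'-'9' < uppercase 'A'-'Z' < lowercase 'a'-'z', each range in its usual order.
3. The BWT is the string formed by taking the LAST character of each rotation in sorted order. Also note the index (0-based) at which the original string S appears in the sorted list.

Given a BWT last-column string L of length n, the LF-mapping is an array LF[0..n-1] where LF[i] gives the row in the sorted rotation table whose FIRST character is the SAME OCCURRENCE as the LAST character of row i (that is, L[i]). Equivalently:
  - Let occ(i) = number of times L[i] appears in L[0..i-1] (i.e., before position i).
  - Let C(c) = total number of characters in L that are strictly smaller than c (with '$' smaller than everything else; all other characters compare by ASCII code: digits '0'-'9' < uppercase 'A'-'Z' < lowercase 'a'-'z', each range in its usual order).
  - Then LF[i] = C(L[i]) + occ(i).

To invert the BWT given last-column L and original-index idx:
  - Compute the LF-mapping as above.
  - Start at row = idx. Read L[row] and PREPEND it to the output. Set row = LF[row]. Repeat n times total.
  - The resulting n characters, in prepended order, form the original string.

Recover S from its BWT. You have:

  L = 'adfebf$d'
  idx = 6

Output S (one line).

Answer: fbdfeda$

Derivation:
LF mapping: 1 3 6 5 2 7 0 4
Walk LF starting at row 6, prepending L[row]:
  step 1: row=6, L[6]='$', prepend. Next row=LF[6]=0
  step 2: row=0, L[0]='a', prepend. Next row=LF[0]=1
  step 3: row=1, L[1]='d', prepend. Next row=LF[1]=3
  step 4: row=3, L[3]='e', prepend. Next row=LF[3]=5
  step 5: row=5, L[5]='f', prepend. Next row=LF[5]=7
  step 6: row=7, L[7]='d', prepend. Next row=LF[7]=4
  step 7: row=4, L[4]='b', prepend. Next row=LF[4]=2
  step 8: row=2, L[2]='f', prepend. Next row=LF[2]=6
Reversed output: fbdfeda$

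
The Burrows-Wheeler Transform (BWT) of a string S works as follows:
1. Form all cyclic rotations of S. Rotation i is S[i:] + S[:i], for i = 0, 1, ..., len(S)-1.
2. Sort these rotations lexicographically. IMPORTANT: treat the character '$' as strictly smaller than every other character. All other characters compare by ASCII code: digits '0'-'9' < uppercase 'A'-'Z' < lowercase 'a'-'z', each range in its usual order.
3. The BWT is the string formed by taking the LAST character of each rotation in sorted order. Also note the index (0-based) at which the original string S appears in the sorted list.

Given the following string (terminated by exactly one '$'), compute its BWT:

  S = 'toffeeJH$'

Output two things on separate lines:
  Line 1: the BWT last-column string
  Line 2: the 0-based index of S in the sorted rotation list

All 9 rotations (rotation i = S[i:]+S[:i]):
  rot[0] = toffeeJH$
  rot[1] = offeeJH$t
  rot[2] = ffeeJH$to
  rot[3] = feeJH$tof
  rot[4] = eeJH$toff
  rot[5] = eJH$toffe
  rot[6] = JH$toffee
  rot[7] = H$toffeeJ
  rot[8] = $toffeeJH
Sorted (with $ < everything):
  sorted[0] = $toffeeJH  (last char: 'H')
  sorted[1] = H$toffeeJ  (last char: 'J')
  sorted[2] = JH$toffee  (last char: 'e')
  sorted[3] = eJH$toffe  (last char: 'e')
  sorted[4] = eeJH$toff  (last char: 'f')
  sorted[5] = feeJH$tof  (last char: 'f')
  sorted[6] = ffeeJH$to  (last char: 'o')
  sorted[7] = offeeJH$t  (last char: 't')
  sorted[8] = toffeeJH$  (last char: '$')
Last column: HJeeffot$
Original string S is at sorted index 8

Answer: HJeeffot$
8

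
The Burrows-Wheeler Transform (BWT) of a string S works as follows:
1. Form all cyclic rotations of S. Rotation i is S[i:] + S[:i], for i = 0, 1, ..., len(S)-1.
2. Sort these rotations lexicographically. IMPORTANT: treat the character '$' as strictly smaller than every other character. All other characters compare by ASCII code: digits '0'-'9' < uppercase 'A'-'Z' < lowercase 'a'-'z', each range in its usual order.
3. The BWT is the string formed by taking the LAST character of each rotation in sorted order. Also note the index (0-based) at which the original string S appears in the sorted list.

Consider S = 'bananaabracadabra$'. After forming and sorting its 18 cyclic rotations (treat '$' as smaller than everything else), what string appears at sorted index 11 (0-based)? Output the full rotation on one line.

All 18 rotations (rotation i = S[i:]+S[:i]):
  rot[0] = bananaabracadabra$
  rot[1] = ananaabracadabra$b
  rot[2] = nanaabracadabra$ba
  rot[3] = anaabracadabra$ban
  rot[4] = naabracadabra$bana
  rot[5] = aabracadabra$banan
  rot[6] = abracadabra$banana
  rot[7] = bracadabra$bananaa
  rot[8] = racadabra$bananaab
  rot[9] = acadabra$bananaabr
  rot[10] = cadabra$bananaabra
  rot[11] = adabra$bananaabrac
  rot[12] = dabra$bananaabraca
  rot[13] = abra$bananaabracad
  rot[14] = bra$bananaabracada
  rot[15] = ra$bananaabracadab
  rot[16] = a$bananaabracadabr
  rot[17] = $bananaabracadabra
Sorted (with $ < everything):
  sorted[0] = $bananaabracadabra
  sorted[1] = a$bananaabracadabr
  sorted[2] = aabracadabra$banan
  sorted[3] = abra$bananaabracad
  sorted[4] = abracadabra$banana
  sorted[5] = acadabra$bananaabr
  sorted[6] = adabra$bananaabrac
  sorted[7] = anaabracadabra$ban
  sorted[8] = ananaabracadabra$b
  sorted[9] = bananaabracadabra$
  sorted[10] = bra$bananaabracada
  sorted[11] = bracadabra$bananaa
  sorted[12] = cadabra$bananaabra
  sorted[13] = dabra$bananaabraca
  sorted[14] = naabracadabra$bana
  sorted[15] = nanaabracadabra$ba
  sorted[16] = ra$bananaabracadab
  sorted[17] = racadabra$bananaab
sorted[11] = bracadabra$bananaa

Answer: bracadabra$bananaa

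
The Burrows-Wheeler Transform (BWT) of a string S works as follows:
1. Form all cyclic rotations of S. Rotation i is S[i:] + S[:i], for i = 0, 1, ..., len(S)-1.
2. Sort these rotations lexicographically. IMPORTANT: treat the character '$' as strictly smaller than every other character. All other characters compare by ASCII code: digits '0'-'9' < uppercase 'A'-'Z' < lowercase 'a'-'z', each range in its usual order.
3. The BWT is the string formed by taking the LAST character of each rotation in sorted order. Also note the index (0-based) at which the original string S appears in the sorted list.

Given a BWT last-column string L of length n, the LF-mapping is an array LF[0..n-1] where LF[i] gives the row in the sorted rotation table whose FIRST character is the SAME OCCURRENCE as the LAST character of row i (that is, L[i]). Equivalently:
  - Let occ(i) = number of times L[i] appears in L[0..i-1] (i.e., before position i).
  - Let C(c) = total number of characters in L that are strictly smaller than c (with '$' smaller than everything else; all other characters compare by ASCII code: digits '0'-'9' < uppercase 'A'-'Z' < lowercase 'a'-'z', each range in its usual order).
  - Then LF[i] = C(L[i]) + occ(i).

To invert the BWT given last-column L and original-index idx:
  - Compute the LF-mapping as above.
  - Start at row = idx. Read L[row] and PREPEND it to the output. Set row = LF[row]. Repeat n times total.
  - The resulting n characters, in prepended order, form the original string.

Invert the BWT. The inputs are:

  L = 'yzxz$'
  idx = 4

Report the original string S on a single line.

LF mapping: 2 3 1 4 0
Walk LF starting at row 4, prepending L[row]:
  step 1: row=4, L[4]='$', prepend. Next row=LF[4]=0
  step 2: row=0, L[0]='y', prepend. Next row=LF[0]=2
  step 3: row=2, L[2]='x', prepend. Next row=LF[2]=1
  step 4: row=1, L[1]='z', prepend. Next row=LF[1]=3
  step 5: row=3, L[3]='z', prepend. Next row=LF[3]=4
Reversed output: zzxy$

Answer: zzxy$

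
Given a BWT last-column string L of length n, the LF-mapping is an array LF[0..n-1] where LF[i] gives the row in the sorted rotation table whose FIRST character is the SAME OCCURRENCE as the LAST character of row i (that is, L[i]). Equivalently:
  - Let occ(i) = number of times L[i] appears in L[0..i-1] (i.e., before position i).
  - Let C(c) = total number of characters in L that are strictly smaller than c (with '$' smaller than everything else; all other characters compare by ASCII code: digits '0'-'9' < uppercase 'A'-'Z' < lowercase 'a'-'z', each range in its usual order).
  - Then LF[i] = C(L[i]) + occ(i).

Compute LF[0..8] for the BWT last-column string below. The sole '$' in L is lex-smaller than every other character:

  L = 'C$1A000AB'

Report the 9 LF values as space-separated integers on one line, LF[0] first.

Char counts: '$':1, '0':3, '1':1, 'A':2, 'B':1, 'C':1
C (first-col start): C('$')=0, C('0')=1, C('1')=4, C('A')=5, C('B')=7, C('C')=8
L[0]='C': occ=0, LF[0]=C('C')+0=8+0=8
L[1]='$': occ=0, LF[1]=C('$')+0=0+0=0
L[2]='1': occ=0, LF[2]=C('1')+0=4+0=4
L[3]='A': occ=0, LF[3]=C('A')+0=5+0=5
L[4]='0': occ=0, LF[4]=C('0')+0=1+0=1
L[5]='0': occ=1, LF[5]=C('0')+1=1+1=2
L[6]='0': occ=2, LF[6]=C('0')+2=1+2=3
L[7]='A': occ=1, LF[7]=C('A')+1=5+1=6
L[8]='B': occ=0, LF[8]=C('B')+0=7+0=7

Answer: 8 0 4 5 1 2 3 6 7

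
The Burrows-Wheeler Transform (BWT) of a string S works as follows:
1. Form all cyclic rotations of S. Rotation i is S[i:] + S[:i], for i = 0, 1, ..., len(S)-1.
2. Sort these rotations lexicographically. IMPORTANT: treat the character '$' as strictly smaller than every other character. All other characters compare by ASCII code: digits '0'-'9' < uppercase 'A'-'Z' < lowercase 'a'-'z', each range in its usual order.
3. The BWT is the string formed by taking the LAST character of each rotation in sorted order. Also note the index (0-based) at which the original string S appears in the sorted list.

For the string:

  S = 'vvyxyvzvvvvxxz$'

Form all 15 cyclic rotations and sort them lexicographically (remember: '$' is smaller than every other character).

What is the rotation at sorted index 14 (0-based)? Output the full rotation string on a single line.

All 15 rotations (rotation i = S[i:]+S[:i]):
  rot[0] = vvyxyvzvvvvxxz$
  rot[1] = vyxyvzvvvvxxz$v
  rot[2] = yxyvzvvvvxxz$vv
  rot[3] = xyvzvvvvxxz$vvy
  rot[4] = yvzvvvvxxz$vvyx
  rot[5] = vzvvvvxxz$vvyxy
  rot[6] = zvvvvxxz$vvyxyv
  rot[7] = vvvvxxz$vvyxyvz
  rot[8] = vvvxxz$vvyxyvzv
  rot[9] = vvxxz$vvyxyvzvv
  rot[10] = vxxz$vvyxyvzvvv
  rot[11] = xxz$vvyxyvzvvvv
  rot[12] = xz$vvyxyvzvvvvx
  rot[13] = z$vvyxyvzvvvvxx
  rot[14] = $vvyxyvzvvvvxxz
Sorted (with $ < everything):
  sorted[0] = $vvyxyvzvvvvxxz
  sorted[1] = vvvvxxz$vvyxyvz
  sorted[2] = vvvxxz$vvyxyvzv
  sorted[3] = vvxxz$vvyxyvzvv
  sorted[4] = vvyxyvzvvvvxxz$
  sorted[5] = vxxz$vvyxyvzvvv
  sorted[6] = vyxyvzvvvvxxz$v
  sorted[7] = vzvvvvxxz$vvyxy
  sorted[8] = xxz$vvyxyvzvvvv
  sorted[9] = xyvzvvvvxxz$vvy
  sorted[10] = xz$vvyxyvzvvvvx
  sorted[11] = yvzvvvvxxz$vvyx
  sorted[12] = yxyvzvvvvxxz$vv
  sorted[13] = z$vvyxyvzvvvvxx
  sorted[14] = zvvvvxxz$vvyxyv
sorted[14] = zvvvvxxz$vvyxyv

Answer: zvvvvxxz$vvyxyv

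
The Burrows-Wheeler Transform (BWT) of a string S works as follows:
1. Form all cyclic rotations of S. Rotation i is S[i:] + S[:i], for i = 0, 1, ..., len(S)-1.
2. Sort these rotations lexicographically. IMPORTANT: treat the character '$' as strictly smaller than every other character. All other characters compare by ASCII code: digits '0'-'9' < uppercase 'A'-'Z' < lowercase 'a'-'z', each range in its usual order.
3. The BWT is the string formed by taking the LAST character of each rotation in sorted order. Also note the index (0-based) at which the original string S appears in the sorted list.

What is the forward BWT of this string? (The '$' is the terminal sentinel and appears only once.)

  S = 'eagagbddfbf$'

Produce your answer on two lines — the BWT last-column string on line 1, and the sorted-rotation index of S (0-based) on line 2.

Answer: feggfbd$bdaa
7

Derivation:
All 12 rotations (rotation i = S[i:]+S[:i]):
  rot[0] = eagagbddfbf$
  rot[1] = agagbddfbf$e
  rot[2] = gagbddfbf$ea
  rot[3] = agbddfbf$eag
  rot[4] = gbddfbf$eaga
  rot[5] = bddfbf$eagag
  rot[6] = ddfbf$eagagb
  rot[7] = dfbf$eagagbd
  rot[8] = fbf$eagagbdd
  rot[9] = bf$eagagbddf
  rot[10] = f$eagagbddfb
  rot[11] = $eagagbddfbf
Sorted (with $ < everything):
  sorted[0] = $eagagbddfbf  (last char: 'f')
  sorted[1] = agagbddfbf$e  (last char: 'e')
  sorted[2] = agbddfbf$eag  (last char: 'g')
  sorted[3] = bddfbf$eagag  (last char: 'g')
  sorted[4] = bf$eagagbddf  (last char: 'f')
  sorted[5] = ddfbf$eagagb  (last char: 'b')
  sorted[6] = dfbf$eagagbd  (last char: 'd')
  sorted[7] = eagagbddfbf$  (last char: '$')
  sorted[8] = f$eagagbddfb  (last char: 'b')
  sorted[9] = fbf$eagagbdd  (last char: 'd')
  sorted[10] = gagbddfbf$ea  (last char: 'a')
  sorted[11] = gbddfbf$eaga  (last char: 'a')
Last column: feggfbd$bdaa
Original string S is at sorted index 7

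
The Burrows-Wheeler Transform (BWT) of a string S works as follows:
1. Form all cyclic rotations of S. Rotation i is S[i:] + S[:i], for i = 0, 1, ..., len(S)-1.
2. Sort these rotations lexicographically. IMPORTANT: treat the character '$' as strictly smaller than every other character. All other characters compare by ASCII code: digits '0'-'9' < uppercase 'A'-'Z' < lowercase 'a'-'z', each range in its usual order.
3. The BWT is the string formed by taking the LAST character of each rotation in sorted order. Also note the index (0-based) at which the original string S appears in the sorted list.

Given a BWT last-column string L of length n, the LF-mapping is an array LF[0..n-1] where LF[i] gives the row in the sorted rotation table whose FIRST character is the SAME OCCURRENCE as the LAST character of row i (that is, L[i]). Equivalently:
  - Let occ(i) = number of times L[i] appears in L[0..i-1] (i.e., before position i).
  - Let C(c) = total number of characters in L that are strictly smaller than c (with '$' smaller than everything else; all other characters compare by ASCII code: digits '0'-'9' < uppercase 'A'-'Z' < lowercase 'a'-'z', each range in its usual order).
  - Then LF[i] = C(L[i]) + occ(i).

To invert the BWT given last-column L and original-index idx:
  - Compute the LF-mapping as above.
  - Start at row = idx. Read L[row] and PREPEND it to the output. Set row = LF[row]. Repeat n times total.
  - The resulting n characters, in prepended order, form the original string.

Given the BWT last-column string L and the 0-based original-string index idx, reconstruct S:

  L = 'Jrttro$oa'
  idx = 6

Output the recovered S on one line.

LF mapping: 1 5 7 8 6 3 0 4 2
Walk LF starting at row 6, prepending L[row]:
  step 1: row=6, L[6]='$', prepend. Next row=LF[6]=0
  step 2: row=0, L[0]='J', prepend. Next row=LF[0]=1
  step 3: row=1, L[1]='r', prepend. Next row=LF[1]=5
  step 4: row=5, L[5]='o', prepend. Next row=LF[5]=3
  step 5: row=3, L[3]='t', prepend. Next row=LF[3]=8
  step 6: row=8, L[8]='a', prepend. Next row=LF[8]=2
  step 7: row=2, L[2]='t', prepend. Next row=LF[2]=7
  step 8: row=7, L[7]='o', prepend. Next row=LF[7]=4
  step 9: row=4, L[4]='r', prepend. Next row=LF[4]=6
Reversed output: rotatorJ$

Answer: rotatorJ$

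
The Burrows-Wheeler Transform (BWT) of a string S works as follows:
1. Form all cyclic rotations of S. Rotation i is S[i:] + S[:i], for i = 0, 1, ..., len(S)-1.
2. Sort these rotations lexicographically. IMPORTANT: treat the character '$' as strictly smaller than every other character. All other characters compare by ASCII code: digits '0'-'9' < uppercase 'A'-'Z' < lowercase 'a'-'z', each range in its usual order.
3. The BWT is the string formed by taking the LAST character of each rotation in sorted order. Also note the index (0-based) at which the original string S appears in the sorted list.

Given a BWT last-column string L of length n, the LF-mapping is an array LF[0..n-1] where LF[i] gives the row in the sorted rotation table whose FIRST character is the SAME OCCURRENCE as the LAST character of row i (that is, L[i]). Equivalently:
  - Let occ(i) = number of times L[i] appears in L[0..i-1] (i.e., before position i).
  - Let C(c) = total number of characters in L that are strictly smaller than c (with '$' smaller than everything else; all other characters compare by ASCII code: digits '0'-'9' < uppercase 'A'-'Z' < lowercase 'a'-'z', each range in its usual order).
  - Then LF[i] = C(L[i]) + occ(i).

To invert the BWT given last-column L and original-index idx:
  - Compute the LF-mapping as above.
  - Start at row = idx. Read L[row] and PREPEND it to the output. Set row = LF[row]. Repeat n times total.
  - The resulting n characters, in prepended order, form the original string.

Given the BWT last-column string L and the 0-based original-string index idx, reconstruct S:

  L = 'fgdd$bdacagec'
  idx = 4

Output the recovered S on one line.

Answer: cddaegadbcgf$

Derivation:
LF mapping: 10 11 6 7 0 3 8 1 4 2 12 9 5
Walk LF starting at row 4, prepending L[row]:
  step 1: row=4, L[4]='$', prepend. Next row=LF[4]=0
  step 2: row=0, L[0]='f', prepend. Next row=LF[0]=10
  step 3: row=10, L[10]='g', prepend. Next row=LF[10]=12
  step 4: row=12, L[12]='c', prepend. Next row=LF[12]=5
  step 5: row=5, L[5]='b', prepend. Next row=LF[5]=3
  step 6: row=3, L[3]='d', prepend. Next row=LF[3]=7
  step 7: row=7, L[7]='a', prepend. Next row=LF[7]=1
  step 8: row=1, L[1]='g', prepend. Next row=LF[1]=11
  step 9: row=11, L[11]='e', prepend. Next row=LF[11]=9
  step 10: row=9, L[9]='a', prepend. Next row=LF[9]=2
  step 11: row=2, L[2]='d', prepend. Next row=LF[2]=6
  step 12: row=6, L[6]='d', prepend. Next row=LF[6]=8
  step 13: row=8, L[8]='c', prepend. Next row=LF[8]=4
Reversed output: cddaegadbcgf$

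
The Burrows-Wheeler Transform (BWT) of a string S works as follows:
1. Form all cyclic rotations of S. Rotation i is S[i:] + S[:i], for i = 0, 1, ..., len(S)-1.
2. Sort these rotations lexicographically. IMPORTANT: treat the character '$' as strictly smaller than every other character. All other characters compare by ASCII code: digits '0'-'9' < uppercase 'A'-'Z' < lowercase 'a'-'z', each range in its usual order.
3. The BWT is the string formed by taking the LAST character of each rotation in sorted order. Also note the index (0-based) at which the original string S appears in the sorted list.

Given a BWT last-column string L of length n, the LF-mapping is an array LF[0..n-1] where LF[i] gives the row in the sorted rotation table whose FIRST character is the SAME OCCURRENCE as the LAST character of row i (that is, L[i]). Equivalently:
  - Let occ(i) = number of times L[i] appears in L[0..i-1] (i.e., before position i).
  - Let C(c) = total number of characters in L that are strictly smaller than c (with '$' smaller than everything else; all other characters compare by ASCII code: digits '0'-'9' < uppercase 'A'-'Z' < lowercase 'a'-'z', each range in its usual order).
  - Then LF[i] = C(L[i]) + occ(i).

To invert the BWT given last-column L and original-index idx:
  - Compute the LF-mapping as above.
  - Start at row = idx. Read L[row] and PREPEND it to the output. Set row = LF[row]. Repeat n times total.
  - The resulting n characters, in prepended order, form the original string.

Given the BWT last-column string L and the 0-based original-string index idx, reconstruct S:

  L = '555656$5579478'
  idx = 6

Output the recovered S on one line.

Answer: 5565478976555$

Derivation:
LF mapping: 2 3 4 8 5 9 0 6 7 10 13 1 11 12
Walk LF starting at row 6, prepending L[row]:
  step 1: row=6, L[6]='$', prepend. Next row=LF[6]=0
  step 2: row=0, L[0]='5', prepend. Next row=LF[0]=2
  step 3: row=2, L[2]='5', prepend. Next row=LF[2]=4
  step 4: row=4, L[4]='5', prepend. Next row=LF[4]=5
  step 5: row=5, L[5]='6', prepend. Next row=LF[5]=9
  step 6: row=9, L[9]='7', prepend. Next row=LF[9]=10
  step 7: row=10, L[10]='9', prepend. Next row=LF[10]=13
  step 8: row=13, L[13]='8', prepend. Next row=LF[13]=12
  step 9: row=12, L[12]='7', prepend. Next row=LF[12]=11
  step 10: row=11, L[11]='4', prepend. Next row=LF[11]=1
  step 11: row=1, L[1]='5', prepend. Next row=LF[1]=3
  step 12: row=3, L[3]='6', prepend. Next row=LF[3]=8
  step 13: row=8, L[8]='5', prepend. Next row=LF[8]=7
  step 14: row=7, L[7]='5', prepend. Next row=LF[7]=6
Reversed output: 5565478976555$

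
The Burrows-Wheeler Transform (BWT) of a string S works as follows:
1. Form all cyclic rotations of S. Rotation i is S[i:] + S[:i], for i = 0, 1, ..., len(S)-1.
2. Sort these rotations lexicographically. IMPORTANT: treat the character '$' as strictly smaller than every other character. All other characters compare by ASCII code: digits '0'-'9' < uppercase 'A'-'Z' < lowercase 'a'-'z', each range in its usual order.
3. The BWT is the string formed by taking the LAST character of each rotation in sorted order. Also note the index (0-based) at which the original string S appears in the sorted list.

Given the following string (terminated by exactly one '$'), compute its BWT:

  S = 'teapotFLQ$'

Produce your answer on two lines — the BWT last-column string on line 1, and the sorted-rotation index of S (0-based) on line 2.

Answer: QtFLetpao$
9

Derivation:
All 10 rotations (rotation i = S[i:]+S[:i]):
  rot[0] = teapotFLQ$
  rot[1] = eapotFLQ$t
  rot[2] = apotFLQ$te
  rot[3] = potFLQ$tea
  rot[4] = otFLQ$teap
  rot[5] = tFLQ$teapo
  rot[6] = FLQ$teapot
  rot[7] = LQ$teapotF
  rot[8] = Q$teapotFL
  rot[9] = $teapotFLQ
Sorted (with $ < everything):
  sorted[0] = $teapotFLQ  (last char: 'Q')
  sorted[1] = FLQ$teapot  (last char: 't')
  sorted[2] = LQ$teapotF  (last char: 'F')
  sorted[3] = Q$teapotFL  (last char: 'L')
  sorted[4] = apotFLQ$te  (last char: 'e')
  sorted[5] = eapotFLQ$t  (last char: 't')
  sorted[6] = otFLQ$teap  (last char: 'p')
  sorted[7] = potFLQ$tea  (last char: 'a')
  sorted[8] = tFLQ$teapo  (last char: 'o')
  sorted[9] = teapotFLQ$  (last char: '$')
Last column: QtFLetpao$
Original string S is at sorted index 9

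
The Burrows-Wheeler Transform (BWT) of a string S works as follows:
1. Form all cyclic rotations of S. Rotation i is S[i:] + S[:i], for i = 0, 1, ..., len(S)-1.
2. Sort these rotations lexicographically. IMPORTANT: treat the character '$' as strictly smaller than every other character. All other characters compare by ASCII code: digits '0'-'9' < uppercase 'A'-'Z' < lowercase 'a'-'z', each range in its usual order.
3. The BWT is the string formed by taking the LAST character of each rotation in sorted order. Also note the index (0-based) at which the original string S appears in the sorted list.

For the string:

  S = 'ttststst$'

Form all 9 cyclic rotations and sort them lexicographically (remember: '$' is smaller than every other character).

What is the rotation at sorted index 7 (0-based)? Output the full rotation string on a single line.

All 9 rotations (rotation i = S[i:]+S[:i]):
  rot[0] = ttststst$
  rot[1] = tststst$t
  rot[2] = ststst$tt
  rot[3] = tstst$tts
  rot[4] = stst$ttst
  rot[5] = tst$ttsts
  rot[6] = st$ttstst
  rot[7] = t$ttststs
  rot[8] = $ttststst
Sorted (with $ < everything):
  sorted[0] = $ttststst
  sorted[1] = st$ttstst
  sorted[2] = stst$ttst
  sorted[3] = ststst$tt
  sorted[4] = t$ttststs
  sorted[5] = tst$ttsts
  sorted[6] = tstst$tts
  sorted[7] = tststst$t
  sorted[8] = ttststst$
sorted[7] = tststst$t

Answer: tststst$t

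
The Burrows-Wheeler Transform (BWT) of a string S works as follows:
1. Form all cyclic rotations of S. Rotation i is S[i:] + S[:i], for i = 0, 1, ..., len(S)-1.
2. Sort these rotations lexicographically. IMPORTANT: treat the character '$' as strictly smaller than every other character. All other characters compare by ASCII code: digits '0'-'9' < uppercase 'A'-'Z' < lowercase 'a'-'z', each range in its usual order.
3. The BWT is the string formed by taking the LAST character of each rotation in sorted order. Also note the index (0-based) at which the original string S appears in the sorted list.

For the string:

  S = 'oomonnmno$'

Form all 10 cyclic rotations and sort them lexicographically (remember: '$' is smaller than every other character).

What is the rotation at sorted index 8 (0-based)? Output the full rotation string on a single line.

All 10 rotations (rotation i = S[i:]+S[:i]):
  rot[0] = oomonnmno$
  rot[1] = omonnmno$o
  rot[2] = monnmno$oo
  rot[3] = onnmno$oom
  rot[4] = nnmno$oomo
  rot[5] = nmno$oomon
  rot[6] = mno$oomonn
  rot[7] = no$oomonnm
  rot[8] = o$oomonnmn
  rot[9] = $oomonnmno
Sorted (with $ < everything):
  sorted[0] = $oomonnmno
  sorted[1] = mno$oomonn
  sorted[2] = monnmno$oo
  sorted[3] = nmno$oomon
  sorted[4] = nnmno$oomo
  sorted[5] = no$oomonnm
  sorted[6] = o$oomonnmn
  sorted[7] = omonnmno$o
  sorted[8] = onnmno$oom
  sorted[9] = oomonnmno$
sorted[8] = onnmno$oom

Answer: onnmno$oom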